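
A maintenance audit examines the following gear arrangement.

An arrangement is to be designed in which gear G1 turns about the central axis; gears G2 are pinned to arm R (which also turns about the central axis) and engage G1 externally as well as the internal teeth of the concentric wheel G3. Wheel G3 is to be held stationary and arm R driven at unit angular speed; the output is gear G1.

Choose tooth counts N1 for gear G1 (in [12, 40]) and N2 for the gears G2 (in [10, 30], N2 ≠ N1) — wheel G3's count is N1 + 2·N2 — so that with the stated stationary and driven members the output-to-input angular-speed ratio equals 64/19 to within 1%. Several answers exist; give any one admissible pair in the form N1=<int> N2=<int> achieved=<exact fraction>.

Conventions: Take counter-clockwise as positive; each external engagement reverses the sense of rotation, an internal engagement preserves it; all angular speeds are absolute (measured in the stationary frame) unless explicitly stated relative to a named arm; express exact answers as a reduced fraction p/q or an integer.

N1=19 N2=13 achieved=64/19

design class (target 64/19): planetary set
Willis with ω_ring = 0: ω_sun/ω_arm = (N1+N3)/N1; set equal to 64/19  ⇒  N3/N1 = 64/19 − 1 = 45/19
N3 = N1 + 2·N2  ⇒  N2/N1 = (N3/N1 − 1)/2 = (45/19 − 1)/2 = 13/19
smallest multiple with N1 ≥ 12 and N2 ≥ 10: k = 1  ⇒  N1 = 1·19 = 19, N2 = 1·13 = 13 (N1 ≤ 40, N2 ≤ 30, N2 ≠ N1 ✓), N3 = 19 + 2·13 = 45
check: (N1+N3)/N1 with N1 = 19, N3 = 45 gives 64/19; |achieved − target| = 0 ≤ 16/475 ✓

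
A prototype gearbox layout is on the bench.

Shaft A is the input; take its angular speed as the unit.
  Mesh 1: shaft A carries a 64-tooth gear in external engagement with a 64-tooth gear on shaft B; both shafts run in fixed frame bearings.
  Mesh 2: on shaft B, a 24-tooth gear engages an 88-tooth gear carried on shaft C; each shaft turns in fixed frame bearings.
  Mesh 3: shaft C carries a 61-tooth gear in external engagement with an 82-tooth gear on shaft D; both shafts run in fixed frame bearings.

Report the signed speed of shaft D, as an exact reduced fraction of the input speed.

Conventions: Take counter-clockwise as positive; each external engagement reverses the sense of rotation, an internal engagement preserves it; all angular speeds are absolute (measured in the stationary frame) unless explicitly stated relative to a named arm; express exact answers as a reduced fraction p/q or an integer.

-183/902

3-mesh fixed-axis compound train (all bearings frame-fixed)
mesh 1 [64T→64T]: |ω|/ω_in = 1×64/64 = 1, sense flips to −
mesh 2 [24T→88T]: |ω|/ω_in = 1×24/88 = 3/11, sense flips to +
mesh 3 [61T→82T]: |ω|/ω_in = (3/11)×61/82 = 183/902, sense flips to −
signed output speed (× input speed) = -183/902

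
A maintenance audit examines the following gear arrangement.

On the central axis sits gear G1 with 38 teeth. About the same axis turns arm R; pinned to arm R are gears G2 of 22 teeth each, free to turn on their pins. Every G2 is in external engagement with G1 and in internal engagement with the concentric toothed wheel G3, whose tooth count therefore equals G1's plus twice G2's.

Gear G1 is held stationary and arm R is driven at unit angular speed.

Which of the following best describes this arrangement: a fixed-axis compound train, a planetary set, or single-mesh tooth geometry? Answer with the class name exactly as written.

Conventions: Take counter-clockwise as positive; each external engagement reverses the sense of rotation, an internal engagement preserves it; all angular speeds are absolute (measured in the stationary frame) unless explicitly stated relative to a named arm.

planetary set

planetary set (38T centre, 22T on arm, 82T internal) — Willis relation
classification: planetary set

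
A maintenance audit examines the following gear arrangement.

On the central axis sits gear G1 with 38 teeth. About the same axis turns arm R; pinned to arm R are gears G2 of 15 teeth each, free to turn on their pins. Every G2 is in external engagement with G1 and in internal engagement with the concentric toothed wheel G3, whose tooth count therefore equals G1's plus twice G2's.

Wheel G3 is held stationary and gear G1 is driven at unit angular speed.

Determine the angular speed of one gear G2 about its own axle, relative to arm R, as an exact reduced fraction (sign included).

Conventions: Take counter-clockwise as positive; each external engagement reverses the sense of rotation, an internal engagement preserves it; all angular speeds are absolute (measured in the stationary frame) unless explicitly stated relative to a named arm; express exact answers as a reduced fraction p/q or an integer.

-1292/795

topology: planetary set — G1 38T / G2 15T / G3 68T, arm = carrier (Willis)
ring teeth: 38 + 2·15 = 68
38(ω_sun−ω_arm) = −68(ω_ring−ω_arm),  ω_ring = 0, ω_sun = 1
38(1−ω_arm) = −68(0−ω_arm)  ⇒  106·ω_arm = 38  ⇒  ω_arm = 19/53
sun–planet mesh: 38·(1−19/53) = −15·(ω_p−ω_arm)  ⇒  ω_p−ω_arm = -1292/795
exact speed ratio = -1292/795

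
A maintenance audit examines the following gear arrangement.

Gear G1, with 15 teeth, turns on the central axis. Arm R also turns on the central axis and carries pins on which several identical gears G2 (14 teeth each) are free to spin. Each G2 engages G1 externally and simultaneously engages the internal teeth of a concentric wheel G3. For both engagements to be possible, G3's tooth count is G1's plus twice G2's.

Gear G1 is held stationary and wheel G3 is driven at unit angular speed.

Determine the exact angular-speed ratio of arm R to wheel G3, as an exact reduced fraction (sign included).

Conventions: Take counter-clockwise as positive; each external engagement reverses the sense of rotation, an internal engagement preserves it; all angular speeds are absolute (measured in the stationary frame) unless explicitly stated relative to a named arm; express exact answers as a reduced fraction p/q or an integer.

43/58

topology: planetary set — G1 15T / G2 14T / G3 43T, arm = carrier (Willis)
ring teeth: 15 + 2·14 = 43
15(ω_sun−ω_arm) = −43(ω_ring−ω_arm),  ω_sun = 0, ω_ring = 1
15(0−ω_arm) = −43(1−ω_arm)  ⇒  58·ω_arm = 43  ⇒  ω_arm = 43/58
ω_out/ω_in = 43/58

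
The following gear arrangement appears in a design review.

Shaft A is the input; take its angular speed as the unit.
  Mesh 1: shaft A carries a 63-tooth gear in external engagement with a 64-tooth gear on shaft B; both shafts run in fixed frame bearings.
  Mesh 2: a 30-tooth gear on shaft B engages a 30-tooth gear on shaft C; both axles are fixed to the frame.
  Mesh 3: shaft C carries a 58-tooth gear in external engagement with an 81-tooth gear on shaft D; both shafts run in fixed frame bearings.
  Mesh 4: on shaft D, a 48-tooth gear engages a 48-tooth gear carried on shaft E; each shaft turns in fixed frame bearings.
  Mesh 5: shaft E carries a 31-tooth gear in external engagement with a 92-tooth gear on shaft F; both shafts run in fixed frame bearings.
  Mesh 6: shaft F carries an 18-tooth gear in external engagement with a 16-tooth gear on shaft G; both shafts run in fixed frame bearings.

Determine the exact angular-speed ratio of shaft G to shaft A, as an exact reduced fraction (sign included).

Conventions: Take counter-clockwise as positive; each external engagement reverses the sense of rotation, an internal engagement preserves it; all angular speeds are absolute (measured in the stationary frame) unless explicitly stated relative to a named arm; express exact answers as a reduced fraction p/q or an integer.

class = fixed-axis compound train [6 meshes; 6 ratios multiply, 6 sense flips]
mesh 1 [63T→64T]: running ratio 63/64, sense −
mesh 2 [30T→30T]: running ratio 63/64, sense +
mesh 3 [58T→81T]: running ratio 203/288, sense −
mesh 4 [48T→48T]: running ratio 203/288, sense +
mesh 5 [31T→92T]: running ratio 6293/26496, sense −
mesh 6 [18T→16T]: running ratio 6293/23552, sense +
ω_out/ω_in = 6293/23552

6293/23552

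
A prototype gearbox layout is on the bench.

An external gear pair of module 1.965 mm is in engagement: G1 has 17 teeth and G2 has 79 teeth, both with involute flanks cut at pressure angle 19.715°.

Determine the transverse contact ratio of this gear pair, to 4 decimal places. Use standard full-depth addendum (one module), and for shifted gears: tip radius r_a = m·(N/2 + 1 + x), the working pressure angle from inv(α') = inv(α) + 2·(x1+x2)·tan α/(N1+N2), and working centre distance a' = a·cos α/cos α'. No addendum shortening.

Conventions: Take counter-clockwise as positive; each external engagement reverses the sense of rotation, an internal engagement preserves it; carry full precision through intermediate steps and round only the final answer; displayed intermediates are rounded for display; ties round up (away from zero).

1.6828

class = single-mesh tooth geometry [involute pair 17T × 79T, m = 1.965]
base radii: r_b1 = 15.723437, r_b2 = 73.067738
tip radii: r_a1 = 18.667500, r_a2 = 79.582500
no profile shift: α' = α, a' = a
action lengths: √(r_a1²−r_b1²) = 10.062260, √(r_a2²−r_b2²) = 31.535377
base pitch p_b = π·m·cos α = 5.811369
CR = (10.062260 + 31.535377 − 94.320000·sin 19.71500°)/5.811369 = 1.682833
contact ratio ≈ 1.6828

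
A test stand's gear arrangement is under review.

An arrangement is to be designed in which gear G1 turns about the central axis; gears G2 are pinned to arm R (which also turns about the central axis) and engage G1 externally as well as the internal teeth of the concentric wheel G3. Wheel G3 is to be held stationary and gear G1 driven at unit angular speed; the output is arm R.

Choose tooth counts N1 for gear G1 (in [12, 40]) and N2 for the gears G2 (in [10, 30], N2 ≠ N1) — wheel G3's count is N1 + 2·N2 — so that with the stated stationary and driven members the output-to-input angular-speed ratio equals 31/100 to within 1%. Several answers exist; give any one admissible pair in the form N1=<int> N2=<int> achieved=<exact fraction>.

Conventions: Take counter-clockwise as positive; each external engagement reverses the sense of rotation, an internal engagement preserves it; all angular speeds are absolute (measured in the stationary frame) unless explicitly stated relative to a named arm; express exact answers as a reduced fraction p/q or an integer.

N1=31 N2=19 achieved=31/100

topology: planetary set — design target 31/100, arm = carrier (Willis)
Willis with ω_ring = 0: ω_arm/ω_sun = N1/(N1+N3); set equal to 31/100  ⇒  N3/N1 = 1/(31/100) − 1 = 69/31
N3 = N1 + 2·N2  ⇒  N2/N1 = (N3/N1 − 1)/2 = (69/31 − 1)/2 = 19/31
smallest multiple with N1 ≥ 12 and N2 ≥ 10: k = 1  ⇒  N1 = 1·31 = 31, N2 = 1·19 = 19 (N1 ≤ 40, N2 ≤ 30, N2 ≠ N1 ✓), N3 = 31 + 2·19 = 69
check: N1/(N1+N3) with N1 = 31, N3 = 69 gives 31/100; |achieved − target| = 0 ≤ 31/10000 ✓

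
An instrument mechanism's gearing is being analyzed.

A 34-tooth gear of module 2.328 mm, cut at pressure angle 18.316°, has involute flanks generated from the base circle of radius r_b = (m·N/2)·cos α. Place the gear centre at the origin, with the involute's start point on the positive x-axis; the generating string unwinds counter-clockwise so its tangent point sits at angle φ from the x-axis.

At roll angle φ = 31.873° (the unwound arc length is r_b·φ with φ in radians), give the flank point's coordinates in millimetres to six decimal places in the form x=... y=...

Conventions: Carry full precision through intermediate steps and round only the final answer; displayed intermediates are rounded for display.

x=42.942228 y=2.089935

topology: single-mesh involute geometry — m = 2.328, N = 34
pitch radius r_p = m·N/2 = 2.328·34/2 = 39.576000
base radius r_b = r_p·cos α = 39.576000·cos 18.316° = 37.570991
roll angle φ = 31.873° = 0.55628879 rad
x = r_b·(cos φ + φ·sin φ) = 42.942228
y = r_b·(sin φ − φ·cos φ) = 2.089935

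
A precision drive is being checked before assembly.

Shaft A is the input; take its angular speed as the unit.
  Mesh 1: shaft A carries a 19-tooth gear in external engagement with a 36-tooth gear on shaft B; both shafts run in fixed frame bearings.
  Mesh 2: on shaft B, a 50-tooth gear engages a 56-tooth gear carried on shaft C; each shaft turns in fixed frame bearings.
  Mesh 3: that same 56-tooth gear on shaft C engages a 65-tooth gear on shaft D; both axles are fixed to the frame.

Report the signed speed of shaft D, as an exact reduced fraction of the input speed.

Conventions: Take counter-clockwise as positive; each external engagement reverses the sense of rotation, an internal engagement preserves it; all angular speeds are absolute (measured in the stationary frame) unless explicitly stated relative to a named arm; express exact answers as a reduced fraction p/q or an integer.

-95/234

3-mesh fixed-axis compound train (all bearings frame-fixed)
mesh 1 [19T→36T]: |ω|/ω_in = 1×19/36 = 19/36, sense flips to −
mesh 2 [50T→56T]: |ω|/ω_in = (19/36)×50/56 = 475/1008, sense flips to +
mesh 3 [56T→65T]: |ω|/ω_in = (475/1008)×56/65 = 95/234, sense flips to −
signed output speed (× input speed) = -95/234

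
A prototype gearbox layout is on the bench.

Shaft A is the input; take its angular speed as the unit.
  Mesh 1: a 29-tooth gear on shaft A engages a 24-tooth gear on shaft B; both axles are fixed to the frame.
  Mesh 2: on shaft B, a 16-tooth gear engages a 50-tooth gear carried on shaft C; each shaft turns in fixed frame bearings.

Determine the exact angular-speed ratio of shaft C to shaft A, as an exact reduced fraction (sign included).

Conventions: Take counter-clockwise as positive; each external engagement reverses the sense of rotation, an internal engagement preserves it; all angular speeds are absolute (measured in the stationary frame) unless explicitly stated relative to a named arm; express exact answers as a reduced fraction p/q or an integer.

class = fixed-axis compound train [2 meshes; 2 ratios multiply, 2 sense flips]
mesh 1 [29T→24T]: running ratio 29/24, sense −
mesh 2 [16T→50T]: running ratio 29/75, sense +
ω_out/ω_in = 29/75

29/75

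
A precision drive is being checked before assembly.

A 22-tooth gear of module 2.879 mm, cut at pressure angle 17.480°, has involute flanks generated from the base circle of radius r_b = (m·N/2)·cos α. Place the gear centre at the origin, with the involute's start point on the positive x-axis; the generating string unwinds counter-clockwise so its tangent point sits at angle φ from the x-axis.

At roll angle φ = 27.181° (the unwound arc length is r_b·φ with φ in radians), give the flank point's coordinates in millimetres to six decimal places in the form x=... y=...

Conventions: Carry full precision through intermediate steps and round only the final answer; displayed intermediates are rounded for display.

topology: single-mesh involute geometry — m = 2.879, N = 22
pitch radius r_p = m·N/2 = 2.879·22/2 = 31.669000
base radius r_b = r_p·cos α = 31.669000·cos 17.480° = 30.206584
roll angle φ = 27.181° = 0.47439794 rad
x = r_b·(cos φ + φ·sin φ) = 33.416768
y = r_b·(sin φ − φ·cos φ) = 1.051001

x=33.416768 y=1.051001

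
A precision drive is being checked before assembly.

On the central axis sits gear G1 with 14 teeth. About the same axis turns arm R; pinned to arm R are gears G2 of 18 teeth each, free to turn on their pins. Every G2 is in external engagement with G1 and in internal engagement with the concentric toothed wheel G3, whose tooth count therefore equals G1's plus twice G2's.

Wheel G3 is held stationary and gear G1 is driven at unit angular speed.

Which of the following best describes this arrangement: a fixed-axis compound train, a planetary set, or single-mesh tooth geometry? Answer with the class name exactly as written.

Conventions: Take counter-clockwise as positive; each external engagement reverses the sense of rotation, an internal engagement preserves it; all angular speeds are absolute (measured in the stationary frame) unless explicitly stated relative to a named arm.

topology: planetary set — G1 14T / G2 18T / G3 50T, arm = carrier (Willis)
classification: planetary set

planetary set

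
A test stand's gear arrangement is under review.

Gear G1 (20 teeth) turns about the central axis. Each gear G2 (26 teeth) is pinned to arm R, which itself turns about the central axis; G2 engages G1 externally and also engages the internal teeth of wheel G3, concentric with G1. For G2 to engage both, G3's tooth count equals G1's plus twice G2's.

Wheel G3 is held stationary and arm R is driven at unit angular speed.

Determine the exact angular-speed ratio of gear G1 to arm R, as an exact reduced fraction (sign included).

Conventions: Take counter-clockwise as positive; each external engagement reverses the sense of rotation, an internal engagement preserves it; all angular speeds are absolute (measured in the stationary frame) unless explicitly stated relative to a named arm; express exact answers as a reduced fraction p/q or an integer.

23/5

topology: planetary set — G1 20T / G2 26T / G3 72T, arm = carrier (Willis)
ring teeth: 20 + 2·26 = 72
20(ω_sun−ω_arm) = −72(ω_ring−ω_arm),  ω_ring = 0, ω_arm = 1
ω_sun = 1 − (72/20)(0−1) = 23/5
ω_out/ω_in = 23/5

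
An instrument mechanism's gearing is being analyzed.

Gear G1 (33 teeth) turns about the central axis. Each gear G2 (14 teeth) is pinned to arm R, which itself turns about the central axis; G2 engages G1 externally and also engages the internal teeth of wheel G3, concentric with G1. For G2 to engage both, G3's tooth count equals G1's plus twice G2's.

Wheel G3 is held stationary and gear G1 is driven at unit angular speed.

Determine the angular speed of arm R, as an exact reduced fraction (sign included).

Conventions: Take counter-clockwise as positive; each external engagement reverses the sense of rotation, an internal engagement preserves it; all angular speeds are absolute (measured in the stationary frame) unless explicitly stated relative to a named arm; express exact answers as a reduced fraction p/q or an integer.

topology: planetary set — G1 33T / G2 14T / G3 61T, arm = carrier (Willis)
ring teeth: 33 + 2·14 = 61
33(ω_sun−ω_arm) = −61(ω_ring−ω_arm),  ω_ring = 0, ω_sun = 1
33(1−ω_arm) = −61(0−ω_arm)  ⇒  94·ω_arm = 33  ⇒  ω_arm = 33/94
exact speed ratio = 33/94

33/94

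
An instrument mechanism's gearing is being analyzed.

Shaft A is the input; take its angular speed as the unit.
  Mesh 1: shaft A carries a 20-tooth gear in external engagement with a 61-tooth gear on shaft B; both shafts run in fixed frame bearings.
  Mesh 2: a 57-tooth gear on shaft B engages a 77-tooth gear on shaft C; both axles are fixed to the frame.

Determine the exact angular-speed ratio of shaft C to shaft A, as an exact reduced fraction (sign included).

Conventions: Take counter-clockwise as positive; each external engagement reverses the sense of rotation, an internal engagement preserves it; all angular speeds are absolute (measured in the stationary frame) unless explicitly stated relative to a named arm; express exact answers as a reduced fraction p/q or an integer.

class = fixed-axis compound train [2 meshes; 2 ratios multiply, 2 sense flips]
mesh 1 [20T→61T]: running ratio 20/61, sense −
mesh 2 [57T→77T]: running ratio 1140/4697, sense +
ω_out/ω_in = 1140/4697

1140/4697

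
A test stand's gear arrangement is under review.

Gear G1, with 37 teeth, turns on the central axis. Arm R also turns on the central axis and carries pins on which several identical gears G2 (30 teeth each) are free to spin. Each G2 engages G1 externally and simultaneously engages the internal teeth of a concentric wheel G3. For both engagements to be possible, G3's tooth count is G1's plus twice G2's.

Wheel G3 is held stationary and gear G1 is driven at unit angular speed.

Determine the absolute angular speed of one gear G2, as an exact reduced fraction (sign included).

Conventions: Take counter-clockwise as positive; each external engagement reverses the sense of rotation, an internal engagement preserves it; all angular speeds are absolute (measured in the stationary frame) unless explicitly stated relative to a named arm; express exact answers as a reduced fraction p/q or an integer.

-37/60

topology: planetary set — G1 37T / G2 30T / G3 97T, arm = carrier (Willis)
ring teeth: 37 + 2·30 = 97
37(ω_sun−ω_arm) = −97(ω_ring−ω_arm),  ω_ring = 0, ω_sun = 1
37(1−ω_arm) = −97(0−ω_arm)  ⇒  134·ω_arm = 37  ⇒  ω_arm = 37/134
sun–planet mesh: 37·(1−37/134) = −30·(ω_p−ω_arm)  ⇒  ω_p−ω_arm = -3589/4020
ω_p = 37/134 − 3589/4020 = -37/60
exact speed ratio = -37/60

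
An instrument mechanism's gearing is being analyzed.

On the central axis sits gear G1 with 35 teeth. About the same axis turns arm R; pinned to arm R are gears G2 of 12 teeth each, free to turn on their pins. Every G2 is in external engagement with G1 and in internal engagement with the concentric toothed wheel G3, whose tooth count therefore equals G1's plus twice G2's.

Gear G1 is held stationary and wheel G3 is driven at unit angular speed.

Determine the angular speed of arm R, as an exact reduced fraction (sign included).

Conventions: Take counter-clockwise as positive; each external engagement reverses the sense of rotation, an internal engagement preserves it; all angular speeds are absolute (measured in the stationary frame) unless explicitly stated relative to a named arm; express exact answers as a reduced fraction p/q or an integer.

class = planetary set [G3 = 35+2·12 = 59; Willis about the carrier]
ring teeth: 35 + 2·12 = 59
35(ω_sun−ω_arm) = −59(ω_ring−ω_arm),  ω_sun = 0, ω_ring = 1
35(0−ω_arm) = −59(1−ω_arm)  ⇒  94·ω_arm = 59  ⇒  ω_arm = 59/94
exact speed ratio = 59/94

59/94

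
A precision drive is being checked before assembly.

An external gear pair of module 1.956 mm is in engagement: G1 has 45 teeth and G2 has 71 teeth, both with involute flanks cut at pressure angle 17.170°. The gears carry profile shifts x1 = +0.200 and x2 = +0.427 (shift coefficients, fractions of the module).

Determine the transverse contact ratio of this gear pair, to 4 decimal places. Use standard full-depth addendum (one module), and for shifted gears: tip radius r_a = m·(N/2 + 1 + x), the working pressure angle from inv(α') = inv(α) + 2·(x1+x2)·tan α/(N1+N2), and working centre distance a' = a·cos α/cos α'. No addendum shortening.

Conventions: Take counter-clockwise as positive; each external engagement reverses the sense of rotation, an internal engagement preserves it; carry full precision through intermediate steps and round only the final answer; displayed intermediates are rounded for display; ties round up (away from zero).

recognized (one external pair, fixed centres): single-mesh tooth geometry, m = 1.956, N1 = 45, N2 = 71
base radii: r_b1 = 42.048609, r_b2 = 66.343361
tip radii: r_a1 = 46.357200, r_a2 = 72.229212
inv(α') = inv(17.170°) + 2·(+0.200+0.427)·tan α/(45+71) = 0.01264516  ⇒  α' = 18.96616°
a' = a·cos α / cos α' = 113.4480·cos 17.170°/cos 18.96616° = 114.614298
action lengths: √(r_a1²−r_b1²) = 19.516774, √(r_a2²−r_b2²) = 28.559018
base pitch p_b = π·m·cos α = 5.871093
CR = (19.516774 + 28.559018 − 114.614298·sin 18.96616°)/5.871093 = 1.843787
contact ratio ≈ 1.8438

1.8438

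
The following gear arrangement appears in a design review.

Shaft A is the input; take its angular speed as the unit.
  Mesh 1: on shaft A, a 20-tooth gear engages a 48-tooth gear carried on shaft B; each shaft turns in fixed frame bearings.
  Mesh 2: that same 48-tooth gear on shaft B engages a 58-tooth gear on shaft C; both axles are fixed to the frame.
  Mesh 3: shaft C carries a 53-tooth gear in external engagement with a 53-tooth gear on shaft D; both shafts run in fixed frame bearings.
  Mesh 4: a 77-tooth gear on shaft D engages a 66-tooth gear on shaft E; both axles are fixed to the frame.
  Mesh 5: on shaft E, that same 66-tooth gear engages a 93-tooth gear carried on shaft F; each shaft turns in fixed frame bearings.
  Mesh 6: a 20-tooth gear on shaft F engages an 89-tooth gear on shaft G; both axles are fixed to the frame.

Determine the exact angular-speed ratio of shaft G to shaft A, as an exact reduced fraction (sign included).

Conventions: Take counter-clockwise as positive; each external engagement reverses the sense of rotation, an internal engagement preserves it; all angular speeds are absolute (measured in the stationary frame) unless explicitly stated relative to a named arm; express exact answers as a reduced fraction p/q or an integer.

class = fixed-axis compound train [6 meshes; 6 ratios multiply, 6 sense flips]
mesh 1 [20T→48T]: running ratio 5/12, sense −
mesh 2 [48T→58T]: running ratio 10/29, sense +
mesh 3 [53T→53T]: running ratio 10/29, sense −
mesh 4 [77T→66T]: running ratio 35/87, sense +
mesh 5 [66T→93T]: running ratio 770/2697, sense −
mesh 6 [20T→89T]: running ratio 15400/240033, sense +
ω_out/ω_in = 15400/240033

15400/240033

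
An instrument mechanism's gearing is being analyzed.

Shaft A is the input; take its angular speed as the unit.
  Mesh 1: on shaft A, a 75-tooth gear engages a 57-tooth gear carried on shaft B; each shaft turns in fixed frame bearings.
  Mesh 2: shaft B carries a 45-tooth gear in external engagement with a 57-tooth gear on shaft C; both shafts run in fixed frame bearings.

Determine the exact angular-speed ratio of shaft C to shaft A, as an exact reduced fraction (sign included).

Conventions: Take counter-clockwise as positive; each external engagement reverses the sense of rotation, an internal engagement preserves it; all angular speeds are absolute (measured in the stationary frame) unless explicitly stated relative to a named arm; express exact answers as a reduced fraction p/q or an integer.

375/361

class = fixed-axis compound train [2 meshes; 2 ratios multiply, 2 sense flips]
mesh 1 [75T→57T]: running ratio 25/19, sense −
mesh 2 [45T→57T]: running ratio 375/361, sense +
ω_out/ω_in = 375/361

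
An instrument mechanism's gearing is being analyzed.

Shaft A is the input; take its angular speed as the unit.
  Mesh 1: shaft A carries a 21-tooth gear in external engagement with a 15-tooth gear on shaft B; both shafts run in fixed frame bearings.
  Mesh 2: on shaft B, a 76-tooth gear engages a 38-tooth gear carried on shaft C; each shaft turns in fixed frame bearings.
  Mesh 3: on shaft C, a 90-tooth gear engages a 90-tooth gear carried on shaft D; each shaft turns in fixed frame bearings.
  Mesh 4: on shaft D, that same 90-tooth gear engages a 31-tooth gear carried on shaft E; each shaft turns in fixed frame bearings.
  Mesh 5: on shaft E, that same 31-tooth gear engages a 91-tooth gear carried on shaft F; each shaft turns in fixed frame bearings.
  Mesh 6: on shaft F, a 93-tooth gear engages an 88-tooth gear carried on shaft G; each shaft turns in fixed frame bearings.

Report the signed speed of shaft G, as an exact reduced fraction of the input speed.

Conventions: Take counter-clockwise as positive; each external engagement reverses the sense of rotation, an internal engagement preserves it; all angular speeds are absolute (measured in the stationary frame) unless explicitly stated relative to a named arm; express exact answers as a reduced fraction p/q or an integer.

837/286

6-mesh fixed-axis compound train (all bearings frame-fixed)
mesh 1 [21T→15T]: |ω|/ω_in = 1×21/15 = 7/5, sense flips to −
mesh 2 [76T→38T]: |ω|/ω_in = (7/5)×76/38 = 14/5, sense flips to +
mesh 3 [90T→90T]: |ω|/ω_in = (14/5)×90/90 = 14/5, sense flips to −
mesh 4 [90T→31T]: |ω|/ω_in = (14/5)×90/31 = 252/31, sense flips to +
mesh 5 [31T→91T]: |ω|/ω_in = (252/31)×31/91 = 36/13, sense flips to −
mesh 6 [93T→88T]: |ω|/ω_in = (36/13)×93/88 = 837/286, sense flips to +
signed output speed (× input speed) = 837/286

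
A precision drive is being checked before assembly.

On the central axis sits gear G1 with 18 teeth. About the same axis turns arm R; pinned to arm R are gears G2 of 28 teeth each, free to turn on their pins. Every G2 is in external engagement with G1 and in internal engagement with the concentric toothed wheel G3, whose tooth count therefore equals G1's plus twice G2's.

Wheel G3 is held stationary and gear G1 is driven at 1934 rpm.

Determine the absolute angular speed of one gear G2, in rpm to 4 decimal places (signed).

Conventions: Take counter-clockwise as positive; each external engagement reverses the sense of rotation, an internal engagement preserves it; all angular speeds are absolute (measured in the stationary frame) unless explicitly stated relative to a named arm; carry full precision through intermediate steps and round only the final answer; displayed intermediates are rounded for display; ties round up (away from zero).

-621.6429 rpm

recognized (axles ride arm R): planetary set, 18/28/74 teeth
normalise by the input: solve with ω_sun = 1, then scale by 1934 rpm
ring teeth: 18 + 2·28 = 74
18(ω_sun−ω_arm) = −74(ω_ring−ω_arm),  ω_ring = 0, ω_sun = 1
18(1−ω_arm) = −74(0−ω_arm)  ⇒  92·ω_arm = 18  ⇒  ω_arm = 9/46
sun–planet mesh: 18·(1−9/46) = −28·(ω_p−ω_arm)  ⇒  ω_p−ω_arm = -333/644
ω_p = 9/46 − 333/644 = -9/28
scale: ω_p = -9/28 × 1934 rpm = -621.6429 rpm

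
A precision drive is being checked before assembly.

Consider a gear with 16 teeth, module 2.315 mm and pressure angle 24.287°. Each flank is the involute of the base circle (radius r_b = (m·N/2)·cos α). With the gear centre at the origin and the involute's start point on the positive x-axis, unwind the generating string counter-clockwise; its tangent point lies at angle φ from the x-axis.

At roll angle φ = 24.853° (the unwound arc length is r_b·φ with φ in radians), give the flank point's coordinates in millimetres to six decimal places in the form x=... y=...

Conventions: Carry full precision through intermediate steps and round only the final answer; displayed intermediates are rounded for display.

recognized (one wheel, involute flank): single-mesh tooth geometry, m = 2.315, N = 16
pitch radius r_p = m·N/2 = 2.315·16/2 = 18.520000
base radius r_b = r_p·cos α = 18.520000·cos 24.287° = 16.880917
roll angle φ = 24.853° = 0.43376668 rad
x = r_b·(cos φ + φ·sin φ) = 18.395095
y = r_b·(sin φ − φ·cos φ) = 0.450661

x=18.395095 y=0.450661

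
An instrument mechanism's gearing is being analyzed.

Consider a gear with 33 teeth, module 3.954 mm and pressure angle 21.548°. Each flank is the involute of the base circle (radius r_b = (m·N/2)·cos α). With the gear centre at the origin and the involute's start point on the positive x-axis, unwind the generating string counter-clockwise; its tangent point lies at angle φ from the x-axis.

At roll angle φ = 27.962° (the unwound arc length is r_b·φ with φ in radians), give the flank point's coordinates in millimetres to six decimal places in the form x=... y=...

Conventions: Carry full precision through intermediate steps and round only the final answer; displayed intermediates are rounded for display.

x=67.483007 y=2.295575

class = single-mesh tooth geometry [base-circle involute, m = 3.954, 33T]
pitch radius r_p = m·N/2 = 3.954·33/2 = 65.241000
base radius r_b = r_p·cos α = 65.241000·cos 21.548° = 60.681320
roll angle φ = 27.962° = 0.48802897 rad
x = r_b·(cos φ + φ·sin φ) = 67.483007
y = r_b·(sin φ − φ·cos φ) = 2.295575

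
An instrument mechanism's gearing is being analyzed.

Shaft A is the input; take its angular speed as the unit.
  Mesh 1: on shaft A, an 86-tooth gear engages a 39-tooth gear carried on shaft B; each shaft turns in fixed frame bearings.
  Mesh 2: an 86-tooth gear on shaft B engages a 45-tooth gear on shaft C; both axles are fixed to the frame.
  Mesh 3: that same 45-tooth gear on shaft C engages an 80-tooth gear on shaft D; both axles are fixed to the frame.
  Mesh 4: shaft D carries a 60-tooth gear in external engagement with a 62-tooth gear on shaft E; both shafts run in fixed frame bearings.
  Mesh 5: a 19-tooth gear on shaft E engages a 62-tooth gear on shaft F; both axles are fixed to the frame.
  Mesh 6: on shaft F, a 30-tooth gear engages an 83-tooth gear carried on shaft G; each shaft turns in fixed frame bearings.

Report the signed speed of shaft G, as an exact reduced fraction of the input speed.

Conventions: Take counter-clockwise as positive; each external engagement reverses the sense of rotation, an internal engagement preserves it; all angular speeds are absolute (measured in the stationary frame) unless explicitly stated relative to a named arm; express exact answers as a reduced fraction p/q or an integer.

6-mesh fixed-axis compound train (all bearings frame-fixed)
mesh 1 [86T→39T]: |ω|/ω_in = 1×86/39 = 86/39, sense flips to −
mesh 2 [86T→45T]: |ω|/ω_in = (86/39)×86/45 = 7396/1755, sense flips to +
mesh 3 [45T→80T]: |ω|/ω_in = (7396/1755)×45/80 = 1849/780, sense flips to −
mesh 4 [60T→62T]: |ω|/ω_in = (1849/780)×60/62 = 1849/806, sense flips to +
mesh 5 [19T→62T]: |ω|/ω_in = (1849/806)×19/62 = 35131/49972, sense flips to −
mesh 6 [30T→83T]: |ω|/ω_in = (35131/49972)×30/83 = 526965/2073838, sense flips to +
signed output speed (× input speed) = 526965/2073838

526965/2073838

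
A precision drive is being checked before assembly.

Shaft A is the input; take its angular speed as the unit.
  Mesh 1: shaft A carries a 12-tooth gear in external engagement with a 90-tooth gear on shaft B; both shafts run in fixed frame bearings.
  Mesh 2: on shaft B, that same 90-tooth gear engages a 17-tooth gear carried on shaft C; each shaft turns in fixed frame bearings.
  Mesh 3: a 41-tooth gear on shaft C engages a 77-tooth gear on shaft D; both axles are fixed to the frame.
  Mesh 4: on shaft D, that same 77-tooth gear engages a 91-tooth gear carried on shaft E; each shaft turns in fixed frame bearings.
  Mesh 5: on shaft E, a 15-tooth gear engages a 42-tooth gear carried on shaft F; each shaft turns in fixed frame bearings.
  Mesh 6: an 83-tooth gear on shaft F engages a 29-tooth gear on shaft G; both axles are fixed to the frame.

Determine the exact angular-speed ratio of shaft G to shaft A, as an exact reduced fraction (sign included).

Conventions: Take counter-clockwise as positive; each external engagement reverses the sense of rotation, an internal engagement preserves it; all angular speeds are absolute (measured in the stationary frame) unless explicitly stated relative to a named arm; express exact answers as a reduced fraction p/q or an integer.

102090/314041

class = fixed-axis compound train [6 meshes; 6 ratios multiply, 6 sense flips]
mesh 1 [12T→90T]: running ratio 2/15, sense −
mesh 2 [90T→17T]: running ratio 12/17, sense +
mesh 3 [41T→77T]: running ratio 492/1309, sense −
mesh 4 [77T→91T]: running ratio 492/1547, sense +
mesh 5 [15T→42T]: running ratio 1230/10829, sense −
mesh 6 [83T→29T]: running ratio 102090/314041, sense +
ω_out/ω_in = 102090/314041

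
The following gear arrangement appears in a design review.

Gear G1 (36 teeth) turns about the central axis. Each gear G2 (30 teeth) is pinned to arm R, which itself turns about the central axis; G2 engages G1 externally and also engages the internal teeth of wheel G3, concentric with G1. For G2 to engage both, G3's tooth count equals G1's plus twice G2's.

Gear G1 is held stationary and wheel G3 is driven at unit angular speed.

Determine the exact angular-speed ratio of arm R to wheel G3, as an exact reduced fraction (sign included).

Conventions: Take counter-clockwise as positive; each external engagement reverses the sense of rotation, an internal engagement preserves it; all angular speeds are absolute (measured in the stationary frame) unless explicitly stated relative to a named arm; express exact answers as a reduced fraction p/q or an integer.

8/11

planetary set (36T centre, 30T on arm, 96T internal) — Willis relation
ring teeth: 36 + 2·30 = 96
36(ω_sun−ω_arm) = −96(ω_ring−ω_arm),  ω_sun = 0, ω_ring = 1
36(0−ω_arm) = −96(1−ω_arm)  ⇒  132·ω_arm = 96  ⇒  ω_arm = 8/11
ω_out/ω_in = 8/11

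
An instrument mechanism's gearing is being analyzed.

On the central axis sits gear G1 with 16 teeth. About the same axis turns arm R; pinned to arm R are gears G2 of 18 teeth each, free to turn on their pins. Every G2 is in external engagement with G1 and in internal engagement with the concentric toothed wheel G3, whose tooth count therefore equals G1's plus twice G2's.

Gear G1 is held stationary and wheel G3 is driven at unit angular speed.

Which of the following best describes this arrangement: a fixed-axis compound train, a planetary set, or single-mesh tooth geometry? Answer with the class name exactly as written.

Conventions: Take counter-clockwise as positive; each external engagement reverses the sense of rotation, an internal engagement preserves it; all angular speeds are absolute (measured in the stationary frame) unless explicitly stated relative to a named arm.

planetary set

class = planetary set [G3 = 16+2·18 = 52; Willis about the carrier]
classification: planetary set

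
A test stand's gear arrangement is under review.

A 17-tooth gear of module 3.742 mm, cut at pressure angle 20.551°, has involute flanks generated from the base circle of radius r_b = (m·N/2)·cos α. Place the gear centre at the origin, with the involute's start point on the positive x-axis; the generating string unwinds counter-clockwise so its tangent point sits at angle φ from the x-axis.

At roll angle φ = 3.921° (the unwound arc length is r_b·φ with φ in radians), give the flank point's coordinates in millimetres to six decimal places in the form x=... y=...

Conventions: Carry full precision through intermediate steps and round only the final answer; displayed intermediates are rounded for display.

x=29.852464 y=0.003180

topology: single-mesh involute geometry — m = 3.742, N = 17
pitch radius r_p = m·N/2 = 3.742·17/2 = 31.807000
base radius r_b = r_p·cos α = 31.807000·cos 20.551° = 29.782805
roll angle φ = 3.921° = 0.06843436 rad
x = r_b·(cos φ + φ·sin φ) = 29.852464
y = r_b·(sin φ − φ·cos φ) = 0.003180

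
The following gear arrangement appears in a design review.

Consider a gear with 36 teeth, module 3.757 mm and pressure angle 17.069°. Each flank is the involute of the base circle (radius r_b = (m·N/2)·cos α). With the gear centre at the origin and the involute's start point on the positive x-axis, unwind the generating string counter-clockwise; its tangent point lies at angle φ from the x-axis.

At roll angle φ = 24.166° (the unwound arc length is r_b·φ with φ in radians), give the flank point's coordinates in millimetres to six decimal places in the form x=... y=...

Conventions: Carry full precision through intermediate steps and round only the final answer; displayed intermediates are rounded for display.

x=70.144205 y=1.588288

recognized (one wheel, involute flank): single-mesh tooth geometry, m = 3.757, N = 36
pitch radius r_p = m·N/2 = 3.757·36/2 = 67.626000
base radius r_b = r_p·cos α = 67.626000·cos 17.069° = 64.647208
roll angle φ = 24.166° = 0.42177627 rad
x = r_b·(cos φ + φ·sin φ) = 70.144205
y = r_b·(sin φ − φ·cos φ) = 1.588288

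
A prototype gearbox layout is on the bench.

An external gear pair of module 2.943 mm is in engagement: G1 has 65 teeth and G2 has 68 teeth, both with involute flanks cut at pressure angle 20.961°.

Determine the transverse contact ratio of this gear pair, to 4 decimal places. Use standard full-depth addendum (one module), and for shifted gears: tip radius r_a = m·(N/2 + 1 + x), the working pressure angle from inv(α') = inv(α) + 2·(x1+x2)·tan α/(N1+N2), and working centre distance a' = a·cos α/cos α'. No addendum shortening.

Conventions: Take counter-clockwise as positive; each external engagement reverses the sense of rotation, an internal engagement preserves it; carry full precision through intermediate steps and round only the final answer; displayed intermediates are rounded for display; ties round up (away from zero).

1.7463

class = single-mesh tooth geometry [involute pair 65T × 68T, m = 2.943]
base radii: r_b1 = 89.317945, r_b2 = 93.440311
tip radii: r_a1 = 98.590500, r_a2 = 103.005000
no profile shift: α' = α, a' = a
action lengths: √(r_a1²−r_b1²) = 41.741962, √(r_a2²−r_b2²) = 43.346721
base pitch p_b = π·m·cos α = 8.633865
CR = (41.741962 + 43.346721 − 195.709500·sin 20.96100°)/8.633865 = 1.746270
contact ratio ≈ 1.7463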